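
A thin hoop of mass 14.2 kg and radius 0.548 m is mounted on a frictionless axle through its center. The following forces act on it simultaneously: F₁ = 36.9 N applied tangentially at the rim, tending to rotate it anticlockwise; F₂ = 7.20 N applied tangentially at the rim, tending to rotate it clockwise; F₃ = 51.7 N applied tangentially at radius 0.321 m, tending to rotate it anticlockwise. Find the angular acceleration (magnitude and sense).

I = MR² = (14.2)(0.548)² = 4.264 kg·m².
Taking anticlockwise as positive: τ₁ = +(36.9)(0.548) = +20.22 N·m; τ₂ = −(7.20)(0.548) = −3.946 N·m; τ₃ = +(51.7)(0.321) = +16.60 N·m.
Net torque τ = 32.87 N·m.
α = τ/I = 32.87/4.264 = 7.708 rad/s².

α ≈ 7.71 rad/s², anticlockwise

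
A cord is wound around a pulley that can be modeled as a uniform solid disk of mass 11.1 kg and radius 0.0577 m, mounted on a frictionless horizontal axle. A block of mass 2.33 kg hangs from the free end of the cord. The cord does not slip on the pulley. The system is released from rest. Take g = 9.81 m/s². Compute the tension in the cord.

I = ½MR² = (1/2)(11.1)(0.0577)² = 0.01848 kg·m².
Block: mg − T = ma. Pulley: TR = Iα. No-slip: a = αR, so T = (I/R²)a = 5.550·a.
Then mg = (m + 5.550)a, so a = (2.33)(9.81)/(2.33 + 5.550) = 2.901 m/s².
T = 5.550·a = 16.10 N.

T ≈ 16.1 N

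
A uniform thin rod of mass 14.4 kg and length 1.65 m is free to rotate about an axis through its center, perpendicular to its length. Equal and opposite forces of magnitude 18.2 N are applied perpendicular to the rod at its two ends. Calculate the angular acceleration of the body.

α ≈ 9.19 rad/s²

I = (1/12)ML² = (1/12)(14.4)(1.65)² = 3.267 kg·m².
The couple gives τ = F·(L/2) + F·(L/2) = F L = (18.2)(1.65) = 30.03 N·m.
From τ = Iα: α = 30.03/3.267 = 9.192 rad/s².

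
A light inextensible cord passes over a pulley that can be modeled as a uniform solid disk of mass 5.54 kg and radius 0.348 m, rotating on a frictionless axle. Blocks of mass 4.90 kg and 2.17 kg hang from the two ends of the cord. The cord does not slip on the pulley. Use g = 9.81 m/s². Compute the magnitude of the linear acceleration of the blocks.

I = ½MR² = (1/2)(5.54)(0.348)² = 0.3355 kg·m².
Heavier block: m₁g − T₁ = m₁a. Lighter block: T₂ − m₂g = m₂a.
Pulley: (T₁ − T₂)R = Iα = I(a/R), so T₁ − T₂ = (I/R²)a = (1/2)M_p a = 2.770·a.
Adding the three: (m₁ − m₂)g = (m₁ + m₂ + 2.770)a, so a = (4.90 − 2.17)(9.81)/(4.90 + 2.17 + 2.770) = 2.722 m/s².

a ≈ 2.72 m/s²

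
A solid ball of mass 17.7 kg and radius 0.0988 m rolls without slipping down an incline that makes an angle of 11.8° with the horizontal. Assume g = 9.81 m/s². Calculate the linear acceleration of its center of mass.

Translation along the incline: Mg sinθ − f = Ma.
Rotation about the center: fR = Iα with I = (2/5)MR². No-slip gives a = αR, so f = (I/R²)a = (2/5)M a.
Substituting: Mg sinθ = (1 + 0.4000)Ma, so a = g sinθ/(1 + 0.4000) = (9.81) sin 11.8° / 1.400 = 1.433 m/s².

a ≈ 1.43 m/s²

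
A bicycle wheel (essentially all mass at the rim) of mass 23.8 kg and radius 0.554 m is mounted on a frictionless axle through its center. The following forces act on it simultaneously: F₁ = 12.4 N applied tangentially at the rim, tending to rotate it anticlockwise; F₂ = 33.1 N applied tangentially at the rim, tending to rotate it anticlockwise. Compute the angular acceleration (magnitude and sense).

I = MR² = (23.8)(0.554)² = 7.305 kg·m².
Taking anticlockwise as positive: τ₁ = +(12.4)(0.554) = +6.870 N·m; τ₂ = +(33.1)(0.554) = +18.34 N·m.
Net torque τ = 25.21 N·m.
α = τ/I = 25.21/7.305 = 3.451 rad/s².

α ≈ 3.45 rad/s², anticlockwise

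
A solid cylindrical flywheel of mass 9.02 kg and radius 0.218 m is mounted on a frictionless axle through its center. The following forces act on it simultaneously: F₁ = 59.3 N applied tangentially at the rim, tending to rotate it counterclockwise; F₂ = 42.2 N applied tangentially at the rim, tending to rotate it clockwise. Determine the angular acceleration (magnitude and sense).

α ≈ 17.4 rad/s², counterclockwise

I = ½MR² = (1/2)(9.02)(0.218)² = 0.2143 kg·m².
Taking counterclockwise as positive: τ₁ = +(59.3)(0.218) = +12.93 N·m; τ₂ = −(42.2)(0.218) = −9.200 N·m.
Net torque τ = 3.728 N·m.
α = τ/I = 3.728/0.2143 = 17.39 rad/s².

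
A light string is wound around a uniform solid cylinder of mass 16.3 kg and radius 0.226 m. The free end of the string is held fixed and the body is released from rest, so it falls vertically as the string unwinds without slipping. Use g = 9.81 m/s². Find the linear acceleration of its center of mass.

Translation: Mg − T = Ma. Rotation about the center: TR = Iα with I = ½MR².
With a = αR: T = (I/R²)a = (1/2)M a, so Mg = (1 + 0.5000)Ma.
a = g/(1 + 0.5000) = 9.81/1.500 = 6.540 m/s².

a ≈ 6.54 m/s²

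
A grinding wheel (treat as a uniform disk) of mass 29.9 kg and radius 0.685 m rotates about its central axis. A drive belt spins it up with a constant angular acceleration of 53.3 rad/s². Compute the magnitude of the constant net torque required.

I = ½MR² = (1/2)(29.9)(0.685)² = 7.015 kg·m².
τ = Iα = (7.015)(53.30) = 373.9 N·m.

τ ≈ 374 N·m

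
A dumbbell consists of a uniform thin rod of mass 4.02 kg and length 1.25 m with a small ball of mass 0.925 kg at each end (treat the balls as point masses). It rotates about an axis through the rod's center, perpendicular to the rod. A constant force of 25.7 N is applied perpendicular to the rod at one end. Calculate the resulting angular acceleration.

α ≈ 12.9 rad/s²

I_rod = (1/12)ML² = (1/12)(4.02)(1.25)² = 0.5234 kg·m².
I_balls = 2·m·(L/2)² = 2(0.925)(0.6250)² = 0.7227 kg·m².
Total I = 1.246 kg·m².
τ = F·(L/2) = (25.7)(0.625) = 16.06 N·m.
α = τ/I = 16.06/1.246 = 12.89 rad/s².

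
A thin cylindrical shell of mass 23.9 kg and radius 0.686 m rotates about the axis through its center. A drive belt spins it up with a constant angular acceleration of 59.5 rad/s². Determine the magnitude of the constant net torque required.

I = MR² = (23.9)(0.686)² = 11.25 kg·m².
τ = Iα = (11.25)(59.50) = 669.2 N·m.

τ ≈ 669 N·m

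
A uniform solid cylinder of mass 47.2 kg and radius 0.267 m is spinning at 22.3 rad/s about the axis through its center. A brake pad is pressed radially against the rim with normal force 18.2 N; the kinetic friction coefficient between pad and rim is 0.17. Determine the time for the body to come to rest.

t ≈ 45.4 s

I = ½MR² = (1/2)(47.2)(0.267)² = 1.682 kg·m².
Friction force f = μN = (0.17)(18.2) = 3.094 N at the rim; torque magnitude τ = fR = 0.8261 N·m, opposing ω.
|α| = τ/I = 0.8261/1.682 = 0.4910 rad/s² (deceleration).
0 = ω₀ − |α|t ⇒ t = ω₀/|α| = 22.3/0.4910 = 45.42 s.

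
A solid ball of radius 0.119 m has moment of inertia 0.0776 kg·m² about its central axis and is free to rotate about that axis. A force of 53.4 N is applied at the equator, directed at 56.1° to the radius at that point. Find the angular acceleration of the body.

α ≈ 68.0 rad/s²

Only the tangential component produces torque: τ = F R sinθ = (53.4)(0.119) sin 56.1° = 5.274 N·m.
From τ = Iα: α = 5.274/0.07760 = 67.97 rad/s².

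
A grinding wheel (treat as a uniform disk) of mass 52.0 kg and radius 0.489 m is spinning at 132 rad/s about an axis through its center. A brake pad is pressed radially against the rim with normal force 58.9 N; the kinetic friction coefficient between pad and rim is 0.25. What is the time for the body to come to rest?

t ≈ 114 s

I = ½MR² = (1/2)(52.0)(0.489)² = 6.217 kg·m².
Friction force f = μN = (0.25)(58.9) = 14.72 N at the rim; torque magnitude τ = fR = 7.201 N·m, opposing ω.
|α| = τ/I = 7.201/6.217 = 1.158 rad/s² (deceleration).
0 = ω₀ − |α|t ⇒ t = ω₀/|α| = 132/1.158 = 114.0 s.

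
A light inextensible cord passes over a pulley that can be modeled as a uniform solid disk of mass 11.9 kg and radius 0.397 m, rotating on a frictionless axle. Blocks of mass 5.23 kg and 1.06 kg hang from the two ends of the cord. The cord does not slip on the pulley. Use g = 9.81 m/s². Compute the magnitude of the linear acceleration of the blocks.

I = ½MR² = (1/2)(11.9)(0.397)² = 0.9378 kg·m².
Heavier block: m₁g − T₁ = m₁a. Lighter block: T₂ − m₂g = m₂a.
Pulley: (T₁ − T₂)R = Iα = I(a/R), so T₁ − T₂ = (I/R²)a = (1/2)M_p a = 5.950·a.
Adding the three: (m₁ − m₂)g = (m₁ + m₂ + 5.950)a, so a = (5.23 − 1.06)(9.81)/(5.23 + 1.06 + 5.950) = 3.342 m/s².

a ≈ 3.34 m/s²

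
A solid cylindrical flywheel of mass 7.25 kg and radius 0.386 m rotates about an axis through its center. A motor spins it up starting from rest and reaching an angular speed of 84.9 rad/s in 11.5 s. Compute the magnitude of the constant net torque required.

I = ½MR² = (1/2)(7.25)(0.386)² = 0.5401 kg·m².
α = Δω/Δt = (84.9 − 0)/11.5 = 7.383 rad/s².
τ = Iα = (0.5401)(7.383) = 3.987 N·m.

τ ≈ 3.99 N·m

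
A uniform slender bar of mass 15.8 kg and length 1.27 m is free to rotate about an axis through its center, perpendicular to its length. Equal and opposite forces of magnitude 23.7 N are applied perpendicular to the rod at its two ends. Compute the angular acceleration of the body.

I = (1/12)ML² = (1/12)(15.8)(1.27)² = 2.124 kg·m².
The couple gives τ = F·(L/2) + F·(L/2) = F L = (23.7)(1.27) = 30.10 N·m.
Newton's second law for rotation, τ = Iα, gives α = τ/I = 30.10/2.124 = 14.17 rad/s².

α ≈ 14.2 rad/s²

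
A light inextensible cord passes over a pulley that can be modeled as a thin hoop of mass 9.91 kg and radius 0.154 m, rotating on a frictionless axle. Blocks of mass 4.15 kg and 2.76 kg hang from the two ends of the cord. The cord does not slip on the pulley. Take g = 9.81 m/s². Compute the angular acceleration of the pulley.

I = MR² = (9.91)(0.154)² = 0.2350 kg·m².
Heavier block: m₁g − T₁ = m₁a. Lighter block: T₂ − m₂g = m₂a.
Pulley: (T₁ − T₂)R = Iα = I(a/R), so T₁ − T₂ = (I/R²)a = 1·M_p a = 9.910·a.
Adding the three: (m₁ − m₂)g = (m₁ + m₂ + 9.910)a, so a = (4.15 − 2.76)(9.81)/(4.15 + 2.76 + 9.910) = 0.8107 m/s².
α = a/R = 0.8107/0.154 = 5.264 rad/s².

α ≈ 5.26 rad/s²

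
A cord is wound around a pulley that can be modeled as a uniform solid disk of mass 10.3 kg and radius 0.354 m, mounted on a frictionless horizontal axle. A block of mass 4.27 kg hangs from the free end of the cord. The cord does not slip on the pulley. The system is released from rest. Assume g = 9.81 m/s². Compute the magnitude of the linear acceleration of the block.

I = ½MR² = (1/2)(10.3)(0.354)² = 0.6454 kg·m².
Block: mg − T = ma. Pulley: TR = Iα. No-slip: a = αR, so T = (I/R²)a = 5.150·a.
Then mg = (m + 5.150)a, so a = (4.27)(9.81)/(4.27 + 5.150) = 4.447 m/s².

a ≈ 4.45 m/s²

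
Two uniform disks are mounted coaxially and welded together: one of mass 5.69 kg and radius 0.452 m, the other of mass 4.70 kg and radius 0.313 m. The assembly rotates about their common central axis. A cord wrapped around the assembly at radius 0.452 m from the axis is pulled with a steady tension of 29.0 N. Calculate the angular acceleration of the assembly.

I = ½M₁R₁² + ½M₂R₂² = ½(5.69)(0.452)² + ½(4.70)(0.313)² = 0.8115 kg·m².
τ = F r = (29.0)(0.452) = 13.11 N·m.
α = τ/I = 13.11/0.8115 = 16.15 rad/s².

α ≈ 16.2 rad/s²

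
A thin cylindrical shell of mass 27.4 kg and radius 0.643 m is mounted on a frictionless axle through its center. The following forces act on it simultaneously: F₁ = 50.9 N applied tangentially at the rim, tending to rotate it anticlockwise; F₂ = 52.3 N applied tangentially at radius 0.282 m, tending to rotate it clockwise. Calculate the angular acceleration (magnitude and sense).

α ≈ 1.59 rad/s², anticlockwise

I = MR² = (27.4)(0.643)² = 11.33 kg·m².
Taking anticlockwise as positive: τ₁ = +(50.9)(0.643) = +32.73 N·m; τ₂ = −(52.3)(0.282) = −14.75 N·m.
Net torque τ = 17.98 N·m.
α = τ/I = 17.98/11.33 = 1.587 rad/s².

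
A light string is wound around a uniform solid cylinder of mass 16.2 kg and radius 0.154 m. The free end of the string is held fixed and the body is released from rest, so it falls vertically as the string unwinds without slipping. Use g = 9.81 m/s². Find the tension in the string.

T ≈ 53.0 N

Translation: Mg − T = Ma. Rotation about the center: TR = Iα with I = ½MR².
With a = αR: T = (I/R²)a = (1/2)M a, so Mg = (1 + 0.5000)Ma.
a = g/(1 + 0.5000) = 9.81/1.500 = 6.540 m/s².
T = 0.5000·M·a = (0.5000)(16.2)(6.540) = 52.97 N.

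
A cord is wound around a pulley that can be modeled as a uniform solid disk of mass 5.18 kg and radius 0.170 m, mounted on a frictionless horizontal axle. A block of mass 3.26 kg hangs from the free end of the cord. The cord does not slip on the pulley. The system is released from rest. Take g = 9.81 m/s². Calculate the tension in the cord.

T ≈ 14.2 N

I = ½MR² = (1/2)(5.18)(0.170)² = 0.07485 kg·m².
Block: mg − T = ma. Pulley: TR = Iα. No-slip: a = αR, so T = (I/R²)a = 2.590·a.
Then mg = (m + 2.590)a, so a = (3.26)(9.81)/(3.26 + 2.590) = 5.467 m/s².
T = 2.590·a = 14.16 N.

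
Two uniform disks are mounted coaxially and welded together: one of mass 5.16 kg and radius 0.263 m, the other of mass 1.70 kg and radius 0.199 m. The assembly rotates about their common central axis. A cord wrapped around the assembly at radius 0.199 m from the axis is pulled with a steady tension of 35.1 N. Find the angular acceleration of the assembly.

I = ½M₁R₁² + ½M₂R₂² = ½(5.16)(0.263)² + ½(1.70)(0.199)² = 0.2121 kg·m².
τ = F r = (35.1)(0.199) = 6.985 N·m.
α = τ/I = 6.985/0.2121 = 32.93 rad/s².

α ≈ 32.9 rad/s²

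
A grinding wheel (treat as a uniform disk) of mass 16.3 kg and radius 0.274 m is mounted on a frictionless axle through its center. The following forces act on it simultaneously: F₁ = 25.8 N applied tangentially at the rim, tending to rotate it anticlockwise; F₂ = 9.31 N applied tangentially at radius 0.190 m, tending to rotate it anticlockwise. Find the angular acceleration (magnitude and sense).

I = ½MR² = (1/2)(16.3)(0.274)² = 0.6119 kg·m².
Taking anticlockwise as positive: τ₁ = +(25.8)(0.274) = +7.069 N·m; τ₂ = +(9.31)(0.190) = +1.769 N·m.
Net torque τ = 8.838 N·m.
α = τ/I = 8.838/0.6119 = 14.44 rad/s².

α ≈ 14.4 rad/s², anticlockwise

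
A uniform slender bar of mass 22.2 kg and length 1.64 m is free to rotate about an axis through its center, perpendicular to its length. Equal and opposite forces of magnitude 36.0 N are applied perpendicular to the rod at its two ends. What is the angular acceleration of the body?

α ≈ 11.9 rad/s²

I = (1/12)ML² = (1/12)(22.2)(1.64)² = 4.976 kg·m².
The couple gives τ = F·(L/2) + F·(L/2) = F L = (36.0)(1.64) = 59.04 N·m.
From τ = Iα: α = 59.04/4.976 = 11.87 rad/s².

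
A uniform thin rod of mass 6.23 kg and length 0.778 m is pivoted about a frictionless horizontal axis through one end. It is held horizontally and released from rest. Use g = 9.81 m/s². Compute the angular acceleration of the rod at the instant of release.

About the pivot, I = (1/3)ML² = (1/3)(6.23)(0.778)² = 1.257 kg·m².
The weight acts at the center, a distance L/2 = 0.3890 m from the pivot; τ = Mg(L/2) = 23.77 N·m.
α = τ/I = 23.77/1.257 = 18.91 rad/s².
(Equivalently α = (3g/(2L)) = 18.91 rad/s².)

α ≈ 18.9 rad/s²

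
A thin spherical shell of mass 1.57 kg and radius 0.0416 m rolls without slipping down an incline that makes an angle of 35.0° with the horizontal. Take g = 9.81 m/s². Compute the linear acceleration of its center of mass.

Translation along the incline: Mg sinθ − f = Ma.
Rotation about the center: fR = Iα with I = (2/3)MR². No-slip gives a = αR, so f = (I/R²)a = (2/3)M a.
Substituting: Mg sinθ = (1 + 0.6667)Ma, so a = g sinθ/(1 + 0.6667) = (9.81) sin 35.0° / 1.667 = 3.376 m/s².

a ≈ 3.38 m/s²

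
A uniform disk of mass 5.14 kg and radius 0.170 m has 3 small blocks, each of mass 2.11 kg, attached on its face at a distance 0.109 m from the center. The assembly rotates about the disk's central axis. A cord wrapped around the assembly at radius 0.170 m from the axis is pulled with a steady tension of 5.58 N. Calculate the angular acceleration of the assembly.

α ≈ 6.35 rad/s²

I_disk = ½MR² = ½(5.14)(0.170)² = 0.07427 kg·m².
I_blocks = 3·m·r² = 3(2.11)(0.109)² = 0.07521 kg·m².
Total I = 0.1495 kg·m².
τ = F r = (5.58)(0.170) = 0.9486 N·m.
α = τ/I = 0.9486/0.1495 = 6.346 rad/s².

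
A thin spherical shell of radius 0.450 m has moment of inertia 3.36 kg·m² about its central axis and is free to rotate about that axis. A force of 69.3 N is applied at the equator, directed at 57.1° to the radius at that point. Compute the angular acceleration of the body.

Only the tangential component produces torque: τ = F R sinθ = (69.3)(0.450) sin 57.1° = 26.18 N·m.
From τ = Iα: α = 26.18/3.360 = 7.793 rad/s².

α ≈ 7.79 rad/s²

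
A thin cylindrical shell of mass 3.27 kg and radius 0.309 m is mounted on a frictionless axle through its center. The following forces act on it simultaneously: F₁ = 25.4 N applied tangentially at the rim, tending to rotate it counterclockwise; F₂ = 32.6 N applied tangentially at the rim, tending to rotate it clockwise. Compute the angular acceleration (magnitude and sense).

α ≈ 7.13 rad/s², clockwise

I = MR² = (3.27)(0.309)² = 0.3122 kg·m².
Taking counterclockwise as positive: τ₁ = +(25.4)(0.309) = +7.849 N·m; τ₂ = −(32.6)(0.309) = −10.07 N·m.
Net torque τ = -2.225 N·m.
α = τ/I = -2.225/0.3122 = -7.126 rad/s².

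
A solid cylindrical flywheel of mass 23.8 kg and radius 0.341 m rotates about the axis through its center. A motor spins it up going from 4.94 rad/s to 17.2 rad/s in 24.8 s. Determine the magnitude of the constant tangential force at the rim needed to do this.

I = ½MR² = (1/2)(23.8)(0.341)² = 1.384 kg·m².
α = Δω/Δt = (17.2 − 4.94)/24.8 = 0.4944 rad/s².
The required torque is τ = Iα = (1.384)(0.4944) = 0.6841 N·m.
A tangential force at the rim gives τ = FR, so F = τ/R = 0.6841/0.341 = 2.006 N.

F ≈ 2.01 N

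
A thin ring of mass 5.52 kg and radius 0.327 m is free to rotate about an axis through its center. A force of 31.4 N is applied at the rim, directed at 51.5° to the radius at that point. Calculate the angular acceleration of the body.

α ≈ 13.6 rad/s²

I = MR² = (5.52)(0.327)² = 0.5902 kg·m².
Only the tangential component produces torque: τ = F R sinθ = (31.4)(0.327) sin 51.5° = 8.036 N·m.
Newton's second law for rotation, τ = Iα, gives α = τ/I = 8.036/0.5902 = 13.61 rad/s².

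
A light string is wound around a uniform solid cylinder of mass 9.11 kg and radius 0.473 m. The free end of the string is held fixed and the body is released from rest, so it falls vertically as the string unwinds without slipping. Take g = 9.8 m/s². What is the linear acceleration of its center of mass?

Translation: Mg − T = Ma. Rotation about the center: TR = Iα with I = ½MR².
With a = αR: T = (I/R²)a = (1/2)M a, so Mg = (1 + 0.5000)Ma.
a = g/(1 + 0.5000) = 9.8/1.500 = 6.533 m/s².

a ≈ 6.53 m/s²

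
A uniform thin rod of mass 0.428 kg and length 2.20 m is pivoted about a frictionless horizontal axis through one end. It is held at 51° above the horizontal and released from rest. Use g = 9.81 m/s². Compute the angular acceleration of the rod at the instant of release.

About the pivot, I = (1/3)ML² = (1/3)(0.428)(2.20)² = 0.6905 kg·m².
The weight acts at the center, a distance L/2 = 1.100 m from the pivot; τ = Mg(L/2) cos 51° = 2.907 N·m.
α = τ/I = 2.907/0.6905 = 4.209 rad/s².

α ≈ 4.21 rad/s²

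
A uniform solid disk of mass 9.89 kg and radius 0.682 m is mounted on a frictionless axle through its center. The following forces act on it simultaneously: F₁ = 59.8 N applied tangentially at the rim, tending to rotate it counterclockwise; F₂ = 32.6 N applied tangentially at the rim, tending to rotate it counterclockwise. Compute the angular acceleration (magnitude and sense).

α ≈ 27.4 rad/s², counterclockwise

I = ½MR² = (1/2)(9.89)(0.682)² = 2.300 kg·m².
Taking counterclockwise as positive: τ₁ = +(59.8)(0.682) = +40.78 N·m; τ₂ = +(32.6)(0.682) = +22.23 N·m.
Net torque τ = 63.02 N·m.
α = τ/I = 63.02/2.300 = 27.40 rad/s².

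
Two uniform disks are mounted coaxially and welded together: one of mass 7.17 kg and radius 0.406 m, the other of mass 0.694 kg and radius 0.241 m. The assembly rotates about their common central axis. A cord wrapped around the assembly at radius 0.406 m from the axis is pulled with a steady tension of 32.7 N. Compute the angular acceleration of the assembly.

I = ½M₁R₁² + ½M₂R₂² = ½(7.17)(0.406)² + ½(0.694)(0.241)² = 0.6111 kg·m².
τ = F r = (32.7)(0.406) = 13.28 N·m.
α = τ/I = 13.28/0.6111 = 21.73 rad/s².

α ≈ 21.7 rad/s²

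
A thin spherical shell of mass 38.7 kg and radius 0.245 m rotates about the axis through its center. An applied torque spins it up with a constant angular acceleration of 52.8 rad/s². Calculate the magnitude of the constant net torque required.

τ ≈ 81.8 N·m

I = (2/3)MR² = (2/3)(38.7)(0.245)² = 1.549 kg·m².
τ = Iα = (1.549)(52.80) = 81.77 N·m.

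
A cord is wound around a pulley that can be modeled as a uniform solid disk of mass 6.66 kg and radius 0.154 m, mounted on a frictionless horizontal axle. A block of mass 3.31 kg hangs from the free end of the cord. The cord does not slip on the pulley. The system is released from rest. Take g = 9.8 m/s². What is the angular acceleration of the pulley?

I = ½MR² = (1/2)(6.66)(0.154)² = 0.07897 kg·m².
Block: mg − T = ma. Pulley: TR = Iα. No-slip: a = αR, so T = (I/R²)a = 3.330·a.
Then mg = (m + 3.330)a, so a = (3.31)(9.8)/(3.31 + 3.330) = 4.885 m/s².
α = a/R = 4.885/0.154 = 31.72 rad/s².

α ≈ 31.7 rad/s²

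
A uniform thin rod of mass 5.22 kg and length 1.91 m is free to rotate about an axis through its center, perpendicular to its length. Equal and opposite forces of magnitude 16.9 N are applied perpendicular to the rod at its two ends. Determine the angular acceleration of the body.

I = (1/12)ML² = (1/12)(5.22)(1.91)² = 1.587 kg·m².
The couple gives τ = F·(L/2) + F·(L/2) = F L = (16.9)(1.91) = 32.28 N·m.
Newton's second law for rotation, τ = Iα, gives α = τ/I = 32.28/1.587 = 20.34 rad/s².

α ≈ 20.3 rad/s²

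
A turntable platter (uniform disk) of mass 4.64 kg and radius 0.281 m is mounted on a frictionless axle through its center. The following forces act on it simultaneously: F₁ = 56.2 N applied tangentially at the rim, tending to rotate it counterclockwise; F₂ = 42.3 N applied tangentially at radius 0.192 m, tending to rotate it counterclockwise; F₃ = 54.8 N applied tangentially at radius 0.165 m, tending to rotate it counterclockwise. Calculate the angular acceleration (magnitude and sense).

I = ½MR² = (1/2)(4.64)(0.281)² = 0.1832 kg·m².
Taking counterclockwise as positive: τ₁ = +(56.2)(0.281) = +15.79 N·m; τ₂ = +(42.3)(0.192) = +8.122 N·m; τ₃ = +(54.8)(0.165) = +9.042 N·m.
Net torque τ = 32.96 N·m.
α = τ/I = 32.96/0.1832 = 179.9 rad/s².

α ≈ 180 rad/s², counterclockwise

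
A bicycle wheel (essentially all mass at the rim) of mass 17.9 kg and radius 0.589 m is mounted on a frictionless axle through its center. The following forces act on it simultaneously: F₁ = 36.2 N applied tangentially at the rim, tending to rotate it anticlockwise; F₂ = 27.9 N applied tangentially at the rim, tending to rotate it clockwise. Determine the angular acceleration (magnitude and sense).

I = MR² = (17.9)(0.589)² = 6.210 kg·m².
Taking anticlockwise as positive: τ₁ = +(36.2)(0.589) = +21.32 N·m; τ₂ = −(27.9)(0.589) = −16.43 N·m.
Net torque τ = 4.889 N·m.
α = τ/I = 4.889/6.210 = 0.7872 rad/s².

α ≈ 0.787 rad/s², anticlockwise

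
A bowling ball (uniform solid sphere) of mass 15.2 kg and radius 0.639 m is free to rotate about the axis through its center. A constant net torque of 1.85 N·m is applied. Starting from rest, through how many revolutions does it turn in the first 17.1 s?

≈ 17.3 revolutions

I = (2/5)MR² = (2/5)(15.2)(0.639)² = 2.483 kg·m².
α = τ/I = 1.85/2.483 = 0.7452 rad/s².
θ = ½αt² = ½(0.7452)(17.1)² = 109.0 rad.
Revolutions = θ/(2π) = 17.34.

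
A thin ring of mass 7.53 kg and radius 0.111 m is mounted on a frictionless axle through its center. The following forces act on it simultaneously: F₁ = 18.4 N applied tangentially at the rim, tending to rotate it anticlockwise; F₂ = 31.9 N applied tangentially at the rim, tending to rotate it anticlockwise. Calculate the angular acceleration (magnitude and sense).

I = MR² = (7.53)(0.111)² = 0.09278 kg·m².
Taking anticlockwise as positive: τ₁ = +(18.4)(0.111) = +2.042 N·m; τ₂ = +(31.9)(0.111) = +3.541 N·m.
Net torque τ = 5.583 N·m.
α = τ/I = 5.583/0.09278 = 60.18 rad/s².

α ≈ 60.2 rad/s², anticlockwise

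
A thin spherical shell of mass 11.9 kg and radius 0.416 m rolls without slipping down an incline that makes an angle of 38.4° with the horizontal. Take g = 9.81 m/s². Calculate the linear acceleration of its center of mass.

Translation along the incline: Mg sinθ − f = Ma.
Rotation about the center: fR = Iα with I = (2/3)MR². No-slip gives a = αR, so f = (I/R²)a = (2/3)M a.
Substituting: Mg sinθ = (1 + 0.6667)Ma, so a = g sinθ/(1 + 0.6667) = (9.81) sin 38.4° / 1.667 = 3.656 m/s².

a ≈ 3.66 m/s²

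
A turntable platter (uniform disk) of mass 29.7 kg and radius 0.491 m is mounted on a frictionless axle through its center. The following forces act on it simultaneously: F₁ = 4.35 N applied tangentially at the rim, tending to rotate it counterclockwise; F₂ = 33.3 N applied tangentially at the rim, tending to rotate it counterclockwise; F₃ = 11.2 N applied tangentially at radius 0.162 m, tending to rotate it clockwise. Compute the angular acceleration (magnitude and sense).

α ≈ 4.66 rad/s², counterclockwise

I = ½MR² = (1/2)(29.7)(0.491)² = 3.580 kg·m².
Taking counterclockwise as positive: τ₁ = +(4.35)(0.491) = +2.136 N·m; τ₂ = +(33.3)(0.491) = +16.35 N·m; τ₃ = −(11.2)(0.162) = −1.814 N·m.
Net torque τ = 16.67 N·m.
α = τ/I = 16.67/3.580 = 4.657 rad/s².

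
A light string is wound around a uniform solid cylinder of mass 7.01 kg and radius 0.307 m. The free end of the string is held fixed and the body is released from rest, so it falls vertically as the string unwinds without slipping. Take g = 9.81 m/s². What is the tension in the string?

Translation: Mg − T = Ma. Rotation about the center: TR = Iα with I = ½MR².
With a = αR: T = (I/R²)a = (1/2)M a, so Mg = (1 + 0.5000)Ma.
a = g/(1 + 0.5000) = 9.81/1.500 = 6.540 m/s².
T = 0.5000·M·a = (0.5000)(7.01)(6.540) = 22.92 N.

T ≈ 22.9 N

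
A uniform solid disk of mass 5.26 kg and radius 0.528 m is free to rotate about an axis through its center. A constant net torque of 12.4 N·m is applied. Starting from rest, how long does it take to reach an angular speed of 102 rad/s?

t ≈ 6.03 s

I = ½MR² = (1/2)(5.26)(0.528)² = 0.7332 kg·m².
α = τ/I = 12.4/0.7332 = 16.91 rad/s².
ω = αt ⇒ t = ω/α = 102/16.91 = 6.031 s.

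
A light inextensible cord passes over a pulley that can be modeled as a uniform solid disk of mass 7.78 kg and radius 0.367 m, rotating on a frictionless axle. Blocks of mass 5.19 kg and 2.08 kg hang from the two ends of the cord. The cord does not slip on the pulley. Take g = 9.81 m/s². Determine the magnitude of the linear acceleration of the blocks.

I = ½MR² = (1/2)(7.78)(0.367)² = 0.5239 kg·m².
Heavier block: m₁g − T₁ = m₁a. Lighter block: T₂ − m₂g = m₂a.
Pulley: (T₁ − T₂)R = Iα = I(a/R), so T₁ − T₂ = (I/R²)a = (1/2)M_p a = 3.890·a.
Adding the three: (m₁ − m₂)g = (m₁ + m₂ + 3.890)a, so a = (5.19 − 2.08)(9.81)/(5.19 + 2.08 + 3.890) = 2.734 m/s².

a ≈ 2.73 m/s²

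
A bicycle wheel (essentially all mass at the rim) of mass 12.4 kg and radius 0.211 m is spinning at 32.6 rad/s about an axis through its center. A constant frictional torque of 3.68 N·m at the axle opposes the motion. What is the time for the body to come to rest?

I = MR² = (12.4)(0.211)² = 0.5521 kg·m².
The net torque has magnitude 3.68 N·m, opposing ω.
|α| = τ/I = 3.680/0.5521 = 6.666 rad/s² (deceleration).
0 = ω₀ − |α|t ⇒ t = ω₀/|α| = 32.6/6.666 = 4.891 s.

t ≈ 4.89 s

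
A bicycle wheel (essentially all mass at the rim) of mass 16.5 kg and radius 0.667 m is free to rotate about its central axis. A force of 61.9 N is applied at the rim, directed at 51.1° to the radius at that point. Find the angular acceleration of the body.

α ≈ 4.38 rad/s²

I = MR² = (16.5)(0.667)² = 7.341 kg·m².
Only the tangential component produces torque: τ = F R sinθ = (61.9)(0.667) sin 51.1° = 32.13 N·m.
Newton's second law for rotation, τ = Iα, gives α = τ/I = 32.13/7.341 = 4.377 rad/s².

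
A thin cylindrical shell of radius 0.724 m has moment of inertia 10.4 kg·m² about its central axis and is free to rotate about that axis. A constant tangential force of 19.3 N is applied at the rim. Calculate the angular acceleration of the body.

τ = F R = (19.3)(0.724) = 13.97 N·m.
From τ = Iα: α = 13.97/10.40 = 1.344 rad/s².

α ≈ 1.34 rad/s²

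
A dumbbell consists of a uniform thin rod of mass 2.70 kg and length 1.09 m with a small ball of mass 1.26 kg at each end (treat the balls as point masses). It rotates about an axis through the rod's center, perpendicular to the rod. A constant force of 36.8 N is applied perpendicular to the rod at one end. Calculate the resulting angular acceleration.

I_rod = (1/12)ML² = (1/12)(2.70)(1.09)² = 0.2673 kg·m².
I_balls = 2·m·(L/2)² = 2(1.26)(0.5450)² = 0.7485 kg·m².
Total I = 1.016 kg·m².
τ = F·(L/2) = (36.8)(0.545) = 20.06 N·m.
α = τ/I = 20.06/1.016 = 19.74 rad/s².

α ≈ 19.7 rad/s²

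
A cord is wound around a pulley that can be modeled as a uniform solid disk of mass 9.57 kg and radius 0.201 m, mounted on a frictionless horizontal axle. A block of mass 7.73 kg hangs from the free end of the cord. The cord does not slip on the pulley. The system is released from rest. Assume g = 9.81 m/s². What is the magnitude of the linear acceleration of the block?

a ≈ 6.06 m/s²

I = ½MR² = (1/2)(9.57)(0.201)² = 0.1933 kg·m².
Block: mg − T = ma. Pulley: TR = Iα. No-slip: a = αR, so T = (I/R²)a = 4.785·a.
Then mg = (m + 4.785)a, so a = (7.73)(9.81)/(7.73 + 4.785) = 6.059 m/s².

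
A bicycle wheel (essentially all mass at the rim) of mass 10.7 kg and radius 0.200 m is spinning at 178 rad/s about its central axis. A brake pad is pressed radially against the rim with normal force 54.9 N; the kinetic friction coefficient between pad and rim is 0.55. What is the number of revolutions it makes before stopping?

I = MR² = (10.7)(0.200)² = 0.4280 kg·m².
Friction force f = μN = (0.55)(54.9) = 30.20 N at the rim; torque magnitude τ = fR = 6.039 N·m, opposing ω.
|α| = τ/I = 6.039/0.4280 = 14.11 rad/s² (deceleration).
ω² = ω₀² − 2|α|θ with ω = 0 ⇒ θ = ω₀²/(2|α|) = 1123 rad = 178.7 rev.

≈ 179 revolutions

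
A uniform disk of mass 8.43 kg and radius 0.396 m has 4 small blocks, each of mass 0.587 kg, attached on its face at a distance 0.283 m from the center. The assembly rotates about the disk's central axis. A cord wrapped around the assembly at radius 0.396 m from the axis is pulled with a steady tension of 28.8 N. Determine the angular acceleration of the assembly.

α ≈ 13.4 rad/s²

I_disk = ½MR² = ½(8.43)(0.396)² = 0.6610 kg·m².
I_blocks = 4·m·r² = 4(0.587)(0.283)² = 0.1880 kg·m².
Total I = 0.8490 kg·m².
τ = F r = (28.8)(0.396) = 11.40 N·m.
α = τ/I = 11.40/0.8490 = 13.43 rad/s².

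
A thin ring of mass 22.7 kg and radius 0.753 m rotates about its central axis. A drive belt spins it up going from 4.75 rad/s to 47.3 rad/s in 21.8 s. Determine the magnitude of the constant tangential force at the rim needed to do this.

F ≈ 33.4 N

I = MR² = (22.7)(0.753)² = 12.87 kg·m².
α = Δω/Δt = (47.3 − 4.75)/21.8 = 1.952 rad/s².
The required torque is τ = Iα = (12.87)(1.952) = 25.12 N·m.
A tangential force at the rim gives τ = FR, so F = τ/R = 25.12/0.753 = 33.36 N.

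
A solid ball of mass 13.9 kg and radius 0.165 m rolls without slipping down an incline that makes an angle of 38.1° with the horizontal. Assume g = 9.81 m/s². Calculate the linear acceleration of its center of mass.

a ≈ 4.32 m/s²

Translation along the incline: Mg sinθ − f = Ma.
Rotation about the center: fR = Iα with I = (2/5)MR². No-slip gives a = αR, so f = (I/R²)a = (2/5)M a.
Substituting: Mg sinθ = (1 + 0.4000)Ma, so a = g sinθ/(1 + 0.4000) = (9.81) sin 38.1° / 1.400 = 4.324 m/s².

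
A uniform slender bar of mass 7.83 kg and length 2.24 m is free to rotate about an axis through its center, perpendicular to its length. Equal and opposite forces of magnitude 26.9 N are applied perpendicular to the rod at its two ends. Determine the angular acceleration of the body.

I = (1/12)ML² = (1/12)(7.83)(2.24)² = 3.274 kg·m².
The couple gives τ = F·(L/2) + F·(L/2) = F L = (26.9)(2.24) = 60.26 N·m.
From τ = Iα: α = 60.26/3.274 = 18.40 rad/s².

α ≈ 18.4 rad/s²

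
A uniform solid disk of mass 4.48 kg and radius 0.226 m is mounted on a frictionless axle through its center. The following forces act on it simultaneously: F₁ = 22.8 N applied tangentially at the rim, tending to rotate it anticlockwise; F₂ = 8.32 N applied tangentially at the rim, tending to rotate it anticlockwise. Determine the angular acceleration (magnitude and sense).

I = ½MR² = (1/2)(4.48)(0.226)² = 0.1144 kg·m².
Taking anticlockwise as positive: τ₁ = +(22.8)(0.226) = +5.153 N·m; τ₂ = +(8.32)(0.226) = +1.880 N·m.
Net torque τ = 7.033 N·m.
α = τ/I = 7.033/0.1144 = 61.47 rad/s².

α ≈ 61.5 rad/s², anticlockwise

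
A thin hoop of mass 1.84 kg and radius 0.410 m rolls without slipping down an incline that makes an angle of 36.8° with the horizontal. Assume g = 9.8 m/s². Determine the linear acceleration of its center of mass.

a ≈ 2.94 m/s²

Translation along the incline: Mg sinθ − f = Ma.
Rotation about the center: fR = Iα with I = MR². No-slip gives a = αR, so f = (I/R²)a = M a.
Substituting: Mg sinθ = (1 + 1.000)Ma, so a = g sinθ/(1 + 1.000) = (9.8) sin 36.8° / 2.000 = 2.935 m/s².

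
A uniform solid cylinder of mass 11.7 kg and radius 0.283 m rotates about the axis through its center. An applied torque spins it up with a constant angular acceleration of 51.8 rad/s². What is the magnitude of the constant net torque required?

I = ½MR² = (1/2)(11.7)(0.283)² = 0.4685 kg·m².
τ = Iα = (0.4685)(51.80) = 24.27 N·m.

τ ≈ 24.3 N·m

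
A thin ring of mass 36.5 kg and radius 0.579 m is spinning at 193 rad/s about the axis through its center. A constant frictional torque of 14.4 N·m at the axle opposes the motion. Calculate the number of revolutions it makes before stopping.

≈ 2520 revolutions

I = MR² = (36.5)(0.579)² = 12.24 kg·m².
The net torque has magnitude 14.4 N·m, opposing ω.
|α| = τ/I = 14.40/12.24 = 1.177 rad/s² (deceleration).
ω² = ω₀² − 2|α|θ with ω = 0 ⇒ θ = ω₀²/(2|α|) = 15830 rad = 2519 rev.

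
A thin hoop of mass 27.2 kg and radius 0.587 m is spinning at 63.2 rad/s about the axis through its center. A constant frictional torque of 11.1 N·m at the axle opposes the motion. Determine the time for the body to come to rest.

I = MR² = (27.2)(0.587)² = 9.372 kg·m².
The net torque has magnitude 11.1 N·m, opposing ω.
|α| = τ/I = 11.10/9.372 = 1.184 rad/s² (deceleration).
0 = ω₀ − |α|t ⇒ t = ω₀/|α| = 63.2/1.184 = 53.36 s.

t ≈ 53.4 s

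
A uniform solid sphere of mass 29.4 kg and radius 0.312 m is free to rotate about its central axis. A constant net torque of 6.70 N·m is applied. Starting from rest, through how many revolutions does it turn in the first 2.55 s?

≈ 3.03 revolutions

I = (2/5)MR² = (2/5)(29.4)(0.312)² = 1.145 kg·m².
α = τ/I = 6.70/1.145 = 5.853 rad/s².
θ = ½αt² = ½(5.853)(2.55)² = 19.03 rad.
Revolutions = θ/(2π) = 3.029.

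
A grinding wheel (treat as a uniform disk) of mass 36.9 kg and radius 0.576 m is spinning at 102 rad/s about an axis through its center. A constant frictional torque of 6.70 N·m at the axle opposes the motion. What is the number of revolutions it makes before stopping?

I = ½MR² = (1/2)(36.9)(0.576)² = 6.121 kg·m².
The net torque has magnitude 6.70 N·m, opposing ω.
|α| = τ/I = 6.700/6.121 = 1.095 rad/s² (deceleration).
ω² = ω₀² − 2|α|θ with ω = 0 ⇒ θ = ω₀²/(2|α|) = 4753 rad = 756.4 rev.

≈ 756 revolutions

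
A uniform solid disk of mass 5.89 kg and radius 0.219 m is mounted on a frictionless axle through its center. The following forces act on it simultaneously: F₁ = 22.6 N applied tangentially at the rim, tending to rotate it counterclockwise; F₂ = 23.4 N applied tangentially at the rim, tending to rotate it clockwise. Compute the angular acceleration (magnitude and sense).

α ≈ 1.24 rad/s², clockwise

I = ½MR² = (1/2)(5.89)(0.219)² = 0.1412 kg·m².
Taking counterclockwise as positive: τ₁ = +(22.6)(0.219) = +4.949 N·m; τ₂ = −(23.4)(0.219) = −5.125 N·m.
Net torque τ = -0.1752 N·m.
α = τ/I = -0.1752/0.1412 = -1.240 rad/s².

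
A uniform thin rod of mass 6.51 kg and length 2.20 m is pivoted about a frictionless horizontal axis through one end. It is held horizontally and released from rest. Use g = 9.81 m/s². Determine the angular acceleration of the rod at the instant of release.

α ≈ 6.69 rad/s²

About the pivot, I = (1/3)ML² = (1/3)(6.51)(2.20)² = 10.50 kg·m².
The weight acts at the center, a distance L/2 = 1.100 m from the pivot; τ = Mg(L/2) = 70.25 N·m.
α = τ/I = 70.25/10.50 = 6.689 rad/s².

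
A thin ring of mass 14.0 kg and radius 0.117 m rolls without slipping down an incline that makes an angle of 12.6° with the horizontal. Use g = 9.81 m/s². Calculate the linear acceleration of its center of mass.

a ≈ 1.07 m/s²

Translation along the incline: Mg sinθ − f = Ma.
Rotation about the center: fR = Iα with I = MR². No-slip gives a = αR, so f = (I/R²)a = M a.
Substituting: Mg sinθ = (1 + 1.000)Ma, so a = g sinθ/(1 + 1.000) = (9.81) sin 12.6° / 2.000 = 1.070 m/s².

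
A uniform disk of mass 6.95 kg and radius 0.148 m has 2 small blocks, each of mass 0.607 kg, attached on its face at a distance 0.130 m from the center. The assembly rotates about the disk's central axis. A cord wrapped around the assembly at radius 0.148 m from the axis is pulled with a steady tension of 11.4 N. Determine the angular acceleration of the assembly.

I_disk = ½MR² = ½(6.95)(0.148)² = 0.07612 kg·m².
I_blocks = 2·m·r² = 2(0.607)(0.130)² = 0.02052 kg·m².
Total I = 0.09663 kg·m².
τ = F r = (11.4)(0.148) = 1.687 N·m.
α = τ/I = 1.687/0.09663 = 17.46 rad/s².

α ≈ 17.5 rad/s²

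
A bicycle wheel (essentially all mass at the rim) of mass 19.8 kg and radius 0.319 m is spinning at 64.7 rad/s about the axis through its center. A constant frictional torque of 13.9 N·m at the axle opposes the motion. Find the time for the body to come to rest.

I = MR² = (19.8)(0.319)² = 2.015 kg·m².
The net torque has magnitude 13.9 N·m, opposing ω.
|α| = τ/I = 13.90/2.015 = 6.899 rad/s² (deceleration).
0 = ω₀ − |α|t ⇒ t = ω₀/|α| = 64.7/6.899 = 9.379 s.

t ≈ 9.38 s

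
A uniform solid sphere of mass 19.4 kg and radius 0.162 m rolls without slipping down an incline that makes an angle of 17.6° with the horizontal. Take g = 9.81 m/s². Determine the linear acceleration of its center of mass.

Translation along the incline: Mg sinθ − f = Ma.
Rotation about the center: fR = Iα with I = (2/5)MR². No-slip gives a = αR, so f = (I/R²)a = (2/5)M a.
Substituting: Mg sinθ = (1 + 0.4000)Ma, so a = g sinθ/(1 + 0.4000) = (9.81) sin 17.6° / 1.400 = 2.119 m/s².

a ≈ 2.12 m/s²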